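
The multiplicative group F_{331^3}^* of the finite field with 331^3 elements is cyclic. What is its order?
|F_{331^3}^*| = 36264690

F_{331^3} has 331^3 = 36264691 elements; its multiplicative group consists of all nonzero elements, so |F_{331^3}^*| = 36264691 - 1 = 36264690. (It is cyclic since any finite subgroup of the multiplicative group of a field is cyclic.)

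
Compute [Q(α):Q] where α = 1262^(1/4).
[Q(α):Q] = 4

α is a root of x^4 - 1262. By Eisenstein's criterion at the prime p = 2 (which divides the constant term 1262 but p^2 = 4 does not, since 1262 is squarefree), x^4 - 1262 is irreducible over Q. Hence [Q(α):Q] = 4.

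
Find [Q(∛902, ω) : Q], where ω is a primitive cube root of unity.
[Q(∛902, ω) : Q] = 6

[Q(∛902):Q] = 3 (min poly x^3 - 902, irreducible since 902 is not a perfect cube). [Q(ω):Q] = 2 (min poly x^2 + x + 1). Since Q(∛902) ⊂ R and ω ∉ R, we have ω ∉ Q(∛902), so x^2 + x + 1 remains irreducible over Q(∛902) and [Q(∛902, ω) : Q(∛902)] = 2. By the tower law, [Q(∛902, ω) : Q] = 3 · 2 = 6. (In fact Q(∛902, ω) is the splitting field of x^3 - 902 over Q.)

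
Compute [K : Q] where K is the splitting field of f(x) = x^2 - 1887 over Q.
[K : Q] = 2

f(x) = x^2 - 1887 factors as (x - √1887)(x + √1887). The splitting field is K = Q(√1887). Since 1887 is squarefree and > 1, it is not a perfect square, so x^2 - 1887 is irreducible over Q and [Q(√1887) : Q] = 2. Hence [K : Q] = 2.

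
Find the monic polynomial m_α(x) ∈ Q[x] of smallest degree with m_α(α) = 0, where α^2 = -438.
m_α(x) = x^2 + 438

α satisfies α^2 + 438 = 0, so x^2 + 438 annihilates α. Since d = -438 is squarefree and ≠ 1, it is not a perfect square in Q, so x^2 + 438 has no rational root and is therefore irreducible over Q (a degree-2 polynomial over a field is irreducible iff it has no root). Hence m_α(x) = x^2 + 438.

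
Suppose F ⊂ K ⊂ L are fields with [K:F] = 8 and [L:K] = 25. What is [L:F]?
[L:F] = 200

The tower law says that for any tower of field extensions F ⊂ K ⊂ L with finite degrees, [L:F] = [L:K] · [K:F]. Here this gives [L:F] = 25 · 8 = 200.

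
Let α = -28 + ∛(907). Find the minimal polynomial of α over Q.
m_α(x) = x^3 + 84x^2 + 2352x + 21045

Set β = α + 28 = ∛(907), so β^3 = 907. Then (α + 28)^3 - 907 = 0, i.e. α is a root of g(x) = (x + 28)^3 - 907 = x^3 + 84x^2 + 2352x + 21045. Since g(x) = h(x + 28) where h(x) = x^3 - 907, and h is irreducible over Q (because 907 is not a perfect cube, so h has no rational root, and a monic cubic with no rational root is irreducible), g is also irreducible (irreducibility is preserved under the substitution x → x + 28). Hence m_α(x) = x^3 + 84x^2 + 2352x + 21045.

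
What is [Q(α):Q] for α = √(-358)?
[Q(α):Q] = 2

[Q(α):Q] equals the degree of the minimal polynomial of α. Here α^2 = -358 and x^2 + 358 is irreducible (d = -358 is squarefree, ≠ 1, hence not a square), so deg(m_α) = 2. Thus [Q(α):Q] = 2.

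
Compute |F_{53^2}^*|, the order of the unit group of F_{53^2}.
|F_{53^2}^*| = 2808

F_{53^2} has 53^2 = 2809 elements; its multiplicative group consists of all nonzero elements, so |F_{53^2}^*| = 2809 - 1 = 2808. (It is cyclic since any finite subgroup of the multiplicative group of a field is cyclic.)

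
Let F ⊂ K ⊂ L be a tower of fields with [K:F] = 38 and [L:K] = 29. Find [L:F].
[L:F] = 1102

The tower law says that for any tower of field extensions F ⊂ K ⊂ L with finite degrees, [L:F] = [L:K] · [K:F]. Here this gives [L:F] = 29 · 38 = 1102.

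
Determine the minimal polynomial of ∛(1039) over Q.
m_α(x) = x^3 - 1039

α satisfies α^3 = 1039, so x^3 - 1039 annihilates α. By the rational root test, a rational root p/q (in lowest terms) of x^3 - 1039 would satisfy p^3 = 1039 q^3, forcing q = 1 and p^3 = 1039; but 1039 is not a perfect cube, contradiction. A monic cubic over Q with no rational root is irreducible (any nontrivial factorization would include a linear factor). Hence x^3 - 1039 is the minimal polynomial of α, and in particular [Q(α):Q] = 3.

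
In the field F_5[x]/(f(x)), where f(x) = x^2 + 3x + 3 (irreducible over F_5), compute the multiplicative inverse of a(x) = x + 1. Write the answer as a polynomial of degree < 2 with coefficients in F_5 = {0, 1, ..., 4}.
a(x)^(-1) ≡ 4x + 3 (mod f(x))

Since f is irreducible over F_5, F_5[x]/(f) is a field and a(x) ≠ 0 has an inverse. Apply the extended Euclidean algorithm to f(x) and a(x) in F_5[x]: f(x) = (x + 2)·a(x) + (1). The last nonzero remainder is the constant 1 = gcd(f, a) in F_5. Back-substituting through the division chain expresses 1 = s(x)·a(x) + t(x)·f(x) with s(x) ≡ 4x + 3 (mod f), so a(x)^(-1) ≡ s(x) = 4x + 3 (mod f). Check: (x + 1)·(4x + 3) = 4x^2 + 2x + 3 ≡ 1 (mod x^2 + 3x + 3).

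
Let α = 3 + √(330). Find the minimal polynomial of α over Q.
m_α(x) = x^2 - 6x - 321

From α - 3 = √(330), squaring gives (α - 3)^2 = 330, i.e. α^2 - 6α + 9 = 330, so α^2 - 6α - 321 = 0. The discriminant of x^2 - 6x - 321 is (-6)^2 - 4·(-321) = 36 + 1284 = 1320, and 4·(330) is not a perfect square in Q since 330 is squarefree and ≠ 1. Hence x^2 - 6x - 321 is irreducible over Q and is the minimal polynomial of α.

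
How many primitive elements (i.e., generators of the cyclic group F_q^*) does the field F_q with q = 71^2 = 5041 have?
There are φ(5040) = 1152 primitive elements

F_q^* is cyclic of order q - 1 = 5040. A cyclic group of order m has exactly φ(m) generators. Here m = 5040 = 2^4 · 3^2 · 5 · 7, so the number of primitive elements is φ(5040) = 1152.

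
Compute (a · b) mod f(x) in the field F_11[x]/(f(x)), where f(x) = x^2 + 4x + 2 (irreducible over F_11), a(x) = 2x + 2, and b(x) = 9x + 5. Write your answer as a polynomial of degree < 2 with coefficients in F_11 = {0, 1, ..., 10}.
a · b ≡ 7 (mod f(x))

Multiply in F_11[x]: a(x)·b(x) = (2x + 2)·(9x + 5) = 7x^2 + 6x + 10. This has degree ≥ 2, so divide by f(x) over F_11: 7x^2 + 6x + 10 = (7)·(x^2 + 4x + 2) + (7). Hence a·b ≡ 7 (mod f). (F_11[x]/(f) is a field with 11^2 = 121 elements since f is irreducible of degree 2.)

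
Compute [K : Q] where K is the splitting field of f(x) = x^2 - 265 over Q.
[K : Q] = 2

f(x) = x^2 - 265 factors as (x - √265)(x + √265). The splitting field is K = Q(√265). Since 265 is squarefree and > 1, it is not a perfect square, so x^2 - 265 is irreducible over Q and [Q(√265) : Q] = 2. Hence [K : Q] = 2.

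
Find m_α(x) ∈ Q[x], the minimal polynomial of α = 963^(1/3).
m_α(x) = x^3 - 963

α satisfies α^3 = 963, so x^3 - 963 annihilates α. By the rational root test, a rational root p/q (in lowest terms) of x^3 - 963 would satisfy p^3 = 963 q^3, forcing q = 1 and p^3 = 963; but 963 is not a perfect cube, contradiction. A monic cubic over Q with no rational root is irreducible (any nontrivial factorization would include a linear factor). Hence x^3 - 963 is the minimal polynomial of α, and in particular [Q(α):Q] = 3.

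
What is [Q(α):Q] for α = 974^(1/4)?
[Q(α):Q] = 4

α is a root of x^4 - 974. By Eisenstein's criterion at the prime p = 2 (which divides the constant term 974 but p^2 = 4 does not, since 974 is squarefree), x^4 - 974 is irreducible over Q. Hence [Q(α):Q] = 4.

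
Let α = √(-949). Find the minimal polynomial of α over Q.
m_α(x) = x^2 + 949

α satisfies α^2 + 949 = 0, so x^2 + 949 annihilates α. Since d = -949 is squarefree and ≠ 1, it is not a perfect square in Q, so x^2 + 949 has no rational root and is therefore irreducible over Q (a degree-2 polynomial over a field is irreducible iff it has no root). Hence m_α(x) = x^2 + 949.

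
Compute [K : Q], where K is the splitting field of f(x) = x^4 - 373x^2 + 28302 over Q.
[K : Q] = 4

Solving the quadratic in x^2: x^2 = (373 ± √(373^2 - 4·28302))/2 = (373 ± √25921)/2 = (373 ± 161)/2, giving x^2 = 106 or x^2 = 267. So f(x) = (x^2 - 106)(x^2 - 267) and the roots of f are ±√106, ±√267. Hence the splitting field is K = Q(√106, √267). Since 106 and 267 are distinct squarefree integers > 1, their product 28302 is not a perfect square, so √267 ∉ Q(√106). By the tower law [K:Q] = [Q(√106,√267):Q(√106)] · [Q(√106):Q] = 2 · 2 = 4.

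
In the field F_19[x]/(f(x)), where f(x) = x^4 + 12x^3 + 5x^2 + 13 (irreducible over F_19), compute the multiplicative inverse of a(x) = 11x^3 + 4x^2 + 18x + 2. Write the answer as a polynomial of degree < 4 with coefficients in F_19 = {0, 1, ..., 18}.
a(x)^(-1) ≡ 9x^3 + 14x^2 + 16x + 10 (mod f(x))

Since f is irreducible over F_19, F_19[x]/(f) is a field and a(x) ≠ 0 has an inverse. Apply the extended Euclidean algorithm to f(x) and a(x) in F_19[x]: f(x) = (7x + 2)·a(x) + (4x^2 + 7x + 9);  a(x) = (17x + 14)·(4x^2 + 7x + 9) + (14x + 9);  (4x^2 + 7x + 9) = (3x + 4)·(14x + 9) + (11). The last nonzero remainder is the constant 11 = gcd(f, a) in F_19. Back-substituting through the division chain expresses 11 = s(x)·a(x) + t(x)·f(x) with s(x) ≡ 4x^3 + 2x^2 + 5x + 15 (mod f), so (4x^3 + 2x^2 + 5x + 15)·a(x) ≡ 11 (mod f). Multiplying by 11^(-1) ≡ 7 in F_19 gives a(x)^(-1) ≡ 7·(4x^3 + 2x^2 + 5x + 15) ≡ 9x^3 + 14x^2 + 16x + 10 (mod f). Check: (11x^3 + 4x^2 + 18x + 2)·(9x^3 + 14x^2 + 16x + 10) = 4x^6 + 14x^4 + 7x^3 + 14x^2 + 3x + 1 ≡ 1 (mod x^4 + 12x^3 + 5x^2 + 13).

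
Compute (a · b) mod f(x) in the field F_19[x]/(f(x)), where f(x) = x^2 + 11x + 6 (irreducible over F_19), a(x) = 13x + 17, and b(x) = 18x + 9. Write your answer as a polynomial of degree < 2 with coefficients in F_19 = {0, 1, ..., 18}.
a · b ≡ 15x + 3 (mod f(x))

Multiply in F_19[x]: a(x)·b(x) = (13x + 17)·(18x + 9) = 6x^2 + 5x + 1. This has degree ≥ 2, so divide by f(x) over F_19: 6x^2 + 5x + 1 = (6)·(x^2 + 11x + 6) + (15x + 3). Hence a·b ≡ 15x + 3 (mod f). (F_19[x]/(f) is a field with 19^2 = 361 elements since f is irreducible of degree 2.)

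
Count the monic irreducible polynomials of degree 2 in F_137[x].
There are 9316 monic irreducible polynomials of degree 2 over F_137

Each element of F_{137^2} that lies in no proper subfield is a root of exactly one monic irreducible of degree 2 over F_137, and each such polynomial has 2 distinct roots in F_{137^2}. By Möbius inversion the count is N_137(2) = (1/2) Σ_{d|2} μ(2/d) · 137^d = (1/2)(μ(2)·137^1 + μ(1)·137^2) = 18632/2 = 9316.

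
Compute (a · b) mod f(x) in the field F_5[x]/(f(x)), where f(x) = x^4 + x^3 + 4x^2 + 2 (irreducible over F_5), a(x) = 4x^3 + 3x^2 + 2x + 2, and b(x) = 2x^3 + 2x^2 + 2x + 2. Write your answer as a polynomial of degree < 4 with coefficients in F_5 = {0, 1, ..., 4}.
a · b ≡ 3x^3 + 3x^2 + x + 4 (mod f(x))

Multiply in F_5[x]: a(x)·b(x) = (4x^3 + 3x^2 + 2x + 2)·(2x^3 + 2x^2 + 2x + 2) = 3x^6 + 4x^5 + 3x^4 + 2x^3 + 4x^2 + 3x + 4. This has degree ≥ 4, so divide by f(x) over F_5: 3x^6 + 4x^5 + 3x^4 + 2x^3 + 4x^2 + 3x + 4 = (3x^2 + x)·(x^4 + x^3 + 4x^2 + 2) + (3x^3 + 3x^2 + x + 4). Hence a·b ≡ 3x^3 + 3x^2 + x + 4 (mod f). (F_5[x]/(f) is a field with 5^4 = 625 elements since f is irreducible of degree 4.)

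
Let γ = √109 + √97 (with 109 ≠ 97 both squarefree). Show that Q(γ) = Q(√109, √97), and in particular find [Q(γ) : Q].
[Q(γ) : Q] = 4 (equivalently, Q(γ) = Q(√109, √97))

Obviously Q(γ) ⊆ Q(√109, √97), and [Q(√109, √97):Q] = 4 (since 109, 97 are distinct squarefree integers > 1 with 10573 not a perfect square). To show equality we compute the minimal polynomial of γ. From γ = √109 + √97: γ^2 = 109 + 2√(10573) + 97 = 206 + 2√(10573), so γ^2 - 206 = 2√(10573); squaring, (γ^2 - 206)^2 = 4·10573, i.e. γ^4 - 412γ^2 + 42436 - 42292 = 0, i.e. γ^4 - 412γ^2 + 144 = 0. So γ is a root of x^4 - 412x^2 + 144. This polynomial is irreducible over Q: it has no rational root (each ±√109 ± √97 is irrational), and any factorization into two quadratics over Q would force √(10573) ∈ Q (pairing opposite roots) or √109, √97 ∈ Q (other pairings), all impossible. Hence [Q(γ):Q] = 4 = [Q(√109, √97):Q], so Q(γ) = Q(√109, √97).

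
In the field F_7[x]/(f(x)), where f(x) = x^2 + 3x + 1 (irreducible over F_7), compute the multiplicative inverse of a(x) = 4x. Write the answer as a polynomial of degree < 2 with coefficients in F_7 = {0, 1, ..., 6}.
a(x)^(-1) ≡ 5x + 1 (mod f(x))

Since f is irreducible over F_7, F_7[x]/(f) is a field and a(x) ≠ 0 has an inverse. Apply the extended Euclidean algorithm to f(x) and a(x) in F_7[x]: f(x) = (2x + 6)·a(x) + (1). The last nonzero remainder is the constant 1 = gcd(f, a) in F_7. Back-substituting through the division chain expresses 1 = s(x)·a(x) + t(x)·f(x) with s(x) ≡ 5x + 1 (mod f), so a(x)^(-1) ≡ s(x) = 5x + 1 (mod f). Check: (4x)·(5x + 1) = 6x^2 + 4x ≡ 1 (mod x^2 + 3x + 1).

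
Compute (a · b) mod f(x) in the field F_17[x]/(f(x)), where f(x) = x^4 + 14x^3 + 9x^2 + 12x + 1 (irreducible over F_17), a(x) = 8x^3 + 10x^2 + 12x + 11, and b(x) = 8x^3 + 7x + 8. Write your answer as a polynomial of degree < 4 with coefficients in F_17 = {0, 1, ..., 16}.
a · b ≡ x^3 + 6x^2 + 8x + 2 (mod f(x))

Multiply in F_17[x]: a(x)·b(x) = (8x^3 + 10x^2 + 12x + 11)·(8x^3 + 7x + 8) = 13x^6 + 12x^5 + 16x^4 + x^3 + 11x^2 + 3x + 3. This has degree ≥ 4, so divide by f(x) over F_17: 13x^6 + 12x^5 + 16x^4 + x^3 + 11x^2 + 3x + 3 = (13x^2 + 1)·(x^4 + 14x^3 + 9x^2 + 12x + 1) + (x^3 + 6x^2 + 8x + 2). Hence a·b ≡ x^3 + 6x^2 + 8x + 2 (mod f). (F_17[x]/(f) is a field with 17^4 = 83521 elements since f is irreducible of degree 4.)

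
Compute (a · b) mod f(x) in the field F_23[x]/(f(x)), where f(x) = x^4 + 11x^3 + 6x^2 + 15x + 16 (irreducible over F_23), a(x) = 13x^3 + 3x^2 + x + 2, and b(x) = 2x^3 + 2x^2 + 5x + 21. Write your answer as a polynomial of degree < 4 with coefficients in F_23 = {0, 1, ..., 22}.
a · b ≡ 12x^3 + 11x^2 + 21 (mod f(x))

Multiply in F_23[x]: a(x)·b(x) = (13x^3 + 3x^2 + x + 2)·(2x^3 + 2x^2 + 5x + 21) = 3x^6 + 9x^5 + 4x^4 + 18x^3 + 3x^2 + 8x + 19. This has degree ≥ 4, so divide by f(x) over F_23: 3x^6 + 9x^5 + 4x^4 + 18x^3 + 3x^2 + 8x + 19 = (3x^2 + 22x + 20)·(x^4 + 11x^3 + 6x^2 + 15x + 16) + (12x^3 + 11x^2 + 21). Hence a·b ≡ 12x^3 + 11x^2 + 21 (mod f). (F_23[x]/(f) is a field with 23^4 = 279841 elements since f is irreducible of degree 4.)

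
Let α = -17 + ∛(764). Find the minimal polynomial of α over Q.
m_α(x) = x^3 + 51x^2 + 867x + 4149

Set β = α + 17 = ∛(764), so β^3 = 764. Then (α + 17)^3 - 764 = 0, i.e. α is a root of g(x) = (x + 17)^3 - 764 = x^3 + 51x^2 + 867x + 4149. Since g(x) = h(x + 17) where h(x) = x^3 - 764, and h is irreducible over Q (because 764 is not a perfect cube, so h has no rational root, and a monic cubic with no rational root is irreducible), g is also irreducible (irreducibility is preserved under the substitution x → x + 17). Hence m_α(x) = x^3 + 51x^2 + 867x + 4149.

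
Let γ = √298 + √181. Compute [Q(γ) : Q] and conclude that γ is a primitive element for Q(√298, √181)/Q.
[Q(γ) : Q] = 4 (equivalently, Q(γ) = Q(√298, √181))

Obviously Q(γ) ⊆ Q(√298, √181), and [Q(√298, √181):Q] = 4 (since 298, 181 are distinct squarefree integers > 1 with 53938 not a perfect square). To show equality we compute the minimal polynomial of γ. From γ = √298 + √181: γ^2 = 298 + 2√(53938) + 181 = 479 + 2√(53938), so γ^2 - 479 = 2√(53938); squaring, (γ^2 - 479)^2 = 4·53938, i.e. γ^4 - 958γ^2 + 229441 - 215752 = 0, i.e. γ^4 - 958γ^2 + 13689 = 0. So γ is a root of x^4 - 958x^2 + 13689. This polynomial is irreducible over Q: it has no rational root (each ±√298 ± √181 is irrational), and any factorization into two quadratics over Q would force √(53938) ∈ Q (pairing opposite roots) or √298, √181 ∈ Q (other pairings), all impossible. Hence [Q(γ):Q] = 4 = [Q(√298, √181):Q], so Q(γ) = Q(√298, √181).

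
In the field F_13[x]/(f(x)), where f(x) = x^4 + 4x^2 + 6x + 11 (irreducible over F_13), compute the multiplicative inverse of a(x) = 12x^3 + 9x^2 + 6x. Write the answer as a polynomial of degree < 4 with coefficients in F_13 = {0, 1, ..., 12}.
a(x)^(-1) ≡ 8x^3 + 2x^2 + 1 (mod f(x))

Since f is irreducible over F_13, F_13[x]/(f) is a field and a(x) ≠ 0 has an inverse. Apply the extended Euclidean algorithm to f(x) and a(x) in F_13[x]: f(x) = (12x + 4)·a(x) + (8x + 11);  a(x) = (8x^2 + 8x + 6)·(8x + 11) + (12). The last nonzero remainder is the constant 12 = gcd(f, a) in F_13. Back-substituting through the division chain expresses 12 = s(x)·a(x) + t(x)·f(x) with s(x) ≡ 5x^3 + 11x^2 + 12 (mod f), so (5x^3 + 11x^2 + 12)·a(x) ≡ 12 (mod f). Multiplying by 12^(-1) ≡ 12 in F_13 gives a(x)^(-1) ≡ 12·(5x^3 + 11x^2 + 12) ≡ 8x^3 + 2x^2 + 1 (mod f). Check: (12x^3 + 9x^2 + 6x)·(8x^3 + 2x^2 + 1) = 5x^6 + 5x^5 + x^4 + 11x^3 + 9x^2 + 6x ≡ 1 (mod x^4 + 4x^2 + 6x + 11).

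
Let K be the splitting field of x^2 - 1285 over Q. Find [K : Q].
[K : Q] = 2

f(x) = x^2 - 1285 factors as (x - √1285)(x + √1285). The splitting field is K = Q(√1285). Since 1285 is squarefree and > 1, it is not a perfect square, so x^2 - 1285 is irreducible over Q and [Q(√1285) : Q] = 2. Hence [K : Q] = 2.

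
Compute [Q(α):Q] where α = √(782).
[Q(α):Q] = 2

[Q(α):Q] equals the degree of the minimal polynomial of α. Here α^2 = 782 and x^2 - 782 is irreducible (d = 782 is squarefree, ≠ 1, hence not a square), so deg(m_α) = 2. Thus [Q(α):Q] = 2.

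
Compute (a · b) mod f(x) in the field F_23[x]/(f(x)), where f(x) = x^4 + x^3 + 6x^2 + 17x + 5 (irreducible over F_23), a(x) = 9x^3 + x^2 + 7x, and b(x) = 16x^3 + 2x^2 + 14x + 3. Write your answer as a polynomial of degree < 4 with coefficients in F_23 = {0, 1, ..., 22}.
a · b ≡ 11x^2 + 17x + 17 (mod f(x))

Multiply in F_23[x]: a(x)·b(x) = (9x^3 + x^2 + 7x)·(16x^3 + 2x^2 + 14x + 3) = 6x^6 + 11x^5 + 10x^4 + 9x^3 + 9x^2 + 21x. This has degree ≥ 4, so divide by f(x) over F_23: 6x^6 + 11x^5 + 10x^4 + 9x^3 + 9x^2 + 21x = (6x^2 + 5x + 15)·(x^4 + x^3 + 6x^2 + 17x + 5) + (11x^2 + 17x + 17). Hence a·b ≡ 11x^2 + 17x + 17 (mod f). (F_23[x]/(f) is a field with 23^4 = 279841 elements since f is irreducible of degree 4.)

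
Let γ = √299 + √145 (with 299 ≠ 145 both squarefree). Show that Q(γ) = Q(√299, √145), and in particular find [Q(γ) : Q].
[Q(γ) : Q] = 4 (equivalently, Q(γ) = Q(√299, √145))

Obviously Q(γ) ⊆ Q(√299, √145), and [Q(√299, √145):Q] = 4 (since 299, 145 are distinct squarefree integers > 1 with 43355 not a perfect square). To show equality we compute the minimal polynomial of γ. From γ = √299 + √145: γ^2 = 299 + 2√(43355) + 145 = 444 + 2√(43355), so γ^2 - 444 = 2√(43355); squaring, (γ^2 - 444)^2 = 4·43355, i.e. γ^4 - 888γ^2 + 197136 - 173420 = 0, i.e. γ^4 - 888γ^2 + 23716 = 0. So γ is a root of x^4 - 888x^2 + 23716. This polynomial is irreducible over Q: it has no rational root (each ±√299 ± √145 is irrational), and any factorization into two quadratics over Q would force √(43355) ∈ Q (pairing opposite roots) or √299, √145 ∈ Q (other pairings), all impossible. Hence [Q(γ):Q] = 4 = [Q(√299, √145):Q], so Q(γ) = Q(√299, √145).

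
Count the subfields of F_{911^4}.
F_{911^4} has 3 subfields

The subfields of F_{p^n} are exactly the fields F_{p^d} for d | n (each is the fixed field of the unique index-d subgroup of Gal(F_{p^n}/F_p) ≅ Z/nZ). The divisors of n = 4 are {1, 2, 4}, giving 3 subfields: F_{911^1}, F_{911^2}, F_{911^4}.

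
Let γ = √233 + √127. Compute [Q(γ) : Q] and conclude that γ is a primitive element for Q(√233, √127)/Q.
[Q(γ) : Q] = 4 (equivalently, Q(γ) = Q(√233, √127))

Obviously Q(γ) ⊆ Q(√233, √127), and [Q(√233, √127):Q] = 4 (since 233, 127 are distinct squarefree integers > 1 with 29591 not a perfect square). To show equality we compute the minimal polynomial of γ. From γ = √233 + √127: γ^2 = 233 + 2√(29591) + 127 = 360 + 2√(29591), so γ^2 - 360 = 2√(29591); squaring, (γ^2 - 360)^2 = 4·29591, i.e. γ^4 - 720γ^2 + 129600 - 118364 = 0, i.e. γ^4 - 720γ^2 + 11236 = 0. So γ is a root of x^4 - 720x^2 + 11236. This polynomial is irreducible over Q: it has no rational root (each ±√233 ± √127 is irrational), and any factorization into two quadratics over Q would force √(29591) ∈ Q (pairing opposite roots) or √233, √127 ∈ Q (other pairings), all impossible. Hence [Q(γ):Q] = 4 = [Q(√233, √127):Q], so Q(γ) = Q(√233, √127).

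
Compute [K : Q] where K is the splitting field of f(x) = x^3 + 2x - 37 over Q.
[K : Q] = 6

By the rational root test, any rational root of the monic integer polynomial f(x) = x^3 + 2x - 37 must be an integer dividing the constant term -37, i.e. one of ±{1, 37}. Evaluating: f(1) = -34, f(-1) = -40, f(37) = 50690, f(-37) = -50764; none is 0, so f has no rational root and is therefore irreducible over Q (a cubic with no linear factor over a field is irreducible). For an irreducible cubic, the Galois group is A_3 or S_3 according as the discriminant disc(f) = -4a^3 - 27b^2 = -4·(2)^3 - 27·(-37)^2 = -36995 is or is not a square in Q. Here disc(f) = -36995 is not a perfect square in Q, so the Galois group of f over Q is not contained in A_3 and must be all of S_3. The splitting field has degree |S_3| = 6 over Q, so [K : Q] = 6.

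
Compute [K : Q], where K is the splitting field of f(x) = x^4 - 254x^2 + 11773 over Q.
[K : Q] = 4

Solving the quadratic in x^2: x^2 = (254 ± √(254^2 - 4·11773))/2 = (254 ± √17424)/2 = (254 ± 132)/2, giving x^2 = 193 or x^2 = 61. So f(x) = (x^2 - 193)(x^2 - 61) and the roots of f are ±√193, ±√61. Hence the splitting field is K = Q(√193, √61). Since 193 and 61 are distinct squarefree integers > 1, their product 11773 is not a perfect square, so √61 ∉ Q(√193). By the tower law [K:Q] = [Q(√193,√61):Q(√193)] · [Q(√193):Q] = 2 · 2 = 4.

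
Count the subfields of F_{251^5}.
F_{251^5} has 2 subfields

The subfields of F_{p^n} are exactly the fields F_{p^d} for d | n (each is the fixed field of the unique index-d subgroup of Gal(F_{p^n}/F_p) ≅ Z/nZ). The divisors of n = 5 are {1, 5}, giving 2 subfields: F_{251^1}, F_{251^5}.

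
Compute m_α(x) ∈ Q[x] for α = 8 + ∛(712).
m_α(x) = x^3 - 24x^2 + 192x - 1224

Set β = α - 8 = ∛(712), so β^3 = 712. Then (α - 8)^3 - 712 = 0, i.e. α is a root of g(x) = (x - 8)^3 - 712 = x^3 - 24x^2 + 192x - 1224. Since g(x) = h(x - 8) where h(x) = x^3 - 712, and h is irreducible over Q (because 712 is not a perfect cube, so h has no rational root, and a monic cubic with no rational root is irreducible), g is also irreducible (irreducibility is preserved under the substitution x → x - 8). Hence m_α(x) = x^3 - 24x^2 + 192x - 1224.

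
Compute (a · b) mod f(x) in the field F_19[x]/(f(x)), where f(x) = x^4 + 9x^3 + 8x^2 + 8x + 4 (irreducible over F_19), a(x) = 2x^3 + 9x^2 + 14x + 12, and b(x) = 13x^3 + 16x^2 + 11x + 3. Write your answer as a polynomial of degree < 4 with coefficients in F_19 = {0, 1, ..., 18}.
a · b ≡ 13x^3 + 17x^2 + 7 (mod f(x))

Multiply in F_19[x]: a(x)·b(x) = (2x^3 + 9x^2 + 14x + 12)·(13x^3 + 16x^2 + 11x + 3) = 7x^6 + 16x^5 + 6x^4 + 10x^3 + 12x^2 + 3x + 17. This has degree ≥ 4, so divide by f(x) over F_19: 7x^6 + 16x^5 + 6x^4 + 10x^3 + 12x^2 + 3x + 17 = (7x^2 + 10x + 12)·(x^4 + 9x^3 + 8x^2 + 8x + 4) + (13x^3 + 17x^2 + 7). Hence a·b ≡ 13x^3 + 17x^2 + 7 (mod f). (F_19[x]/(f) is a field with 19^4 = 130321 elements since f is irreducible of degree 4.)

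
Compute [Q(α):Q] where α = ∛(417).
[Q(α):Q] = 3

The minimal polynomial of α is x^3 - 417, irreducible over Q since 417 is not a perfect cube (so x^3 - 417 has no rational root). Hence [Q(α):Q] = deg(m_α) = 3.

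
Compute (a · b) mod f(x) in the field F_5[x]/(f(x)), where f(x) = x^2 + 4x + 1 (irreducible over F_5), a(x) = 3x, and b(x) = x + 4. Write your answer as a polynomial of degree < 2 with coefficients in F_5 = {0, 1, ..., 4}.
a · b ≡ 2 (mod f(x))

Multiply in F_5[x]: a(x)·b(x) = (3x)·(x + 4) = 3x^2 + 2x. This has degree ≥ 2, so divide by f(x) over F_5: 3x^2 + 2x = (3)·(x^2 + 4x + 1) + (2). Hence a·b ≡ 2 (mod f). (F_5[x]/(f) is a field with 5^2 = 25 elements since f is irreducible of degree 2.)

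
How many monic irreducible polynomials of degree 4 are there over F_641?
There are 42205696320 monic irreducible polynomials of degree 4 over F_641

Each element of F_{641^4} that lies in no proper subfield is a root of exactly one monic irreducible of degree 4 over F_641, and each such polynomial has 4 distinct roots in F_{641^4}. By Möbius inversion the count is N_641(4) = (1/4) Σ_{d|4} μ(4/d) · 641^d = (1/4)(μ(4)·641^1 + μ(2)·641^2 + μ(1)·641^4) = 168822785280/4 = 42205696320.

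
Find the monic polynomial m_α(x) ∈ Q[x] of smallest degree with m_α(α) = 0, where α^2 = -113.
m_α(x) = x^2 + 113

α satisfies α^2 + 113 = 0, so x^2 + 113 annihilates α. Since d = -113 is squarefree and ≠ 1, it is not a perfect square in Q, so x^2 + 113 has no rational root and is therefore irreducible over Q (a degree-2 polynomial over a field is irreducible iff it has no root). Hence m_α(x) = x^2 + 113.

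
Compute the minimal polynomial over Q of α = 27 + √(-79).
m_α(x) = x^2 - 54x + 808

From α - 27 = √(-79), squaring gives (α - 27)^2 = -79, i.e. α^2 - 54α + 729 = -79, so α^2 - 54α + 808 = 0. The discriminant of x^2 - 54x + 808 is (-54)^2 - 4·(808) = 2916 - 3232 = -316, and 4·(-79) is not a perfect square in Q since -79 is squarefree and ≠ 1. Hence x^2 - 54x + 808 is irreducible over Q and is the minimal polynomial of α.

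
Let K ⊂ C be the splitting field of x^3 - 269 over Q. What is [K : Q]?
[K : Q] = 6

The roots of x^3 - 269 are ∛269, ω∛269, ω^2∛269 where ω = e^(2πi/3) is a primitive cube root of unity, so K = Q(∛269, ω). Now [Q(∛269):Q] = 3 (since 269 is not a perfect cube, x^3 - 269 is irreducible) and [Q(ω):Q] = 2. Both 2 and 3 divide [K:Q], and [K:Q] ≤ 3·2 = 6, so [K:Q] = 6. (Equivalently: Q(∛269) ⊂ R but ω ∉ R, so [K : Q(∛269)] = 2.)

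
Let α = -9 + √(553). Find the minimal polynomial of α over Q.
m_α(x) = x^2 + 18x - 472

From α + 9 = √(553), squaring gives (α + 9)^2 = 553, i.e. α^2 + 18α + 81 = 553, so α^2 + 18α - 472 = 0. The discriminant of x^2 + 18x - 472 is (18)^2 - 4·(-472) = 324 + 1888 = 2212, and 4·(553) is not a perfect square in Q since 553 is squarefree and ≠ 1. Hence x^2 + 18x - 472 is irreducible over Q and is the minimal polynomial of α.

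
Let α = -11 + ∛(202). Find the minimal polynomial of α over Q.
m_α(x) = x^3 + 33x^2 + 363x + 1129

Set β = α + 11 = ∛(202), so β^3 = 202. Then (α + 11)^3 - 202 = 0, i.e. α is a root of g(x) = (x + 11)^3 - 202 = x^3 + 33x^2 + 363x + 1129. Since g(x) = h(x + 11) where h(x) = x^3 - 202, and h is irreducible over Q (because 202 is not a perfect cube, so h has no rational root, and a monic cubic with no rational root is irreducible), g is also irreducible (irreducibility is preserved under the substitution x → x + 11). Hence m_α(x) = x^3 + 33x^2 + 363x + 1129.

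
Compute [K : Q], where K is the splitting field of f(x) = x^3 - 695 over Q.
[K : Q] = 6

The roots of x^3 - 695 are ∛695, ω∛695, ω^2∛695 where ω = e^(2πi/3) is a primitive cube root of unity, so K = Q(∛695, ω). Now [Q(∛695):Q] = 3 (since 695 is not a perfect cube, x^3 - 695 is irreducible) and [Q(ω):Q] = 2. Both 2 and 3 divide [K:Q], and [K:Q] ≤ 3·2 = 6, so [K:Q] = 6. (Equivalently: Q(∛695) ⊂ R but ω ∉ R, so [K : Q(∛695)] = 2.)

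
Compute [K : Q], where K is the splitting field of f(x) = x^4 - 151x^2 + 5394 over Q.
[K : Q] = 4

Solving the quadratic in x^2: x^2 = (151 ± √(151^2 - 4·5394))/2 = (151 ± √1225)/2 = (151 ± 35)/2, giving x^2 = 58 or x^2 = 93. So f(x) = (x^2 - 58)(x^2 - 93) and the roots of f are ±√58, ±√93. Hence the splitting field is K = Q(√58, √93). Since 58 and 93 are distinct squarefree integers > 1, their product 5394 is not a perfect square, so √93 ∉ Q(√58). By the tower law [K:Q] = [Q(√58,√93):Q(√58)] · [Q(√58):Q] = 2 · 2 = 4.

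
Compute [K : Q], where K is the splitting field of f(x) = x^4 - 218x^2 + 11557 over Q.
[K : Q] = 4

Solving the quadratic in x^2: x^2 = (218 ± √(218^2 - 4·11557))/2 = (218 ± √1296)/2 = (218 ± 36)/2, giving x^2 = 127 or x^2 = 91. So f(x) = (x^2 - 127)(x^2 - 91) and the roots of f are ±√127, ±√91. Hence the splitting field is K = Q(√127, √91). Since 127 and 91 are distinct squarefree integers > 1, their product 11557 is not a perfect square, so √91 ∉ Q(√127). By the tower law [K:Q] = [Q(√127,√91):Q(√127)] · [Q(√127):Q] = 2 · 2 = 4.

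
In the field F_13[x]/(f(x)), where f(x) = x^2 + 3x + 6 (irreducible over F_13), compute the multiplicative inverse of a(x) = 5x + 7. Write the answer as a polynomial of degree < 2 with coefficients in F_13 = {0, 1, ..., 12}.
a(x)^(-1) ≡ 7x + 6 (mod f(x))

Since f is irreducible over F_13, F_13[x]/(f) is a field and a(x) ≠ 0 has an inverse. Apply the extended Euclidean algorithm to f(x) and a(x) in F_13[x]: f(x) = (8x + 5)·a(x) + (10). The last nonzero remainder is the constant 10 = gcd(f, a) in F_13. Back-substituting through the division chain expresses 10 = s(x)·a(x) + t(x)·f(x) with s(x) ≡ 5x + 8 (mod f), so (5x + 8)·a(x) ≡ 10 (mod f). Multiplying by 10^(-1) ≡ 4 in F_13 gives a(x)^(-1) ≡ 4·(5x + 8) ≡ 7x + 6 (mod f). Check: (5x + 7)·(7x + 6) = 9x^2 + x + 3 ≡ 1 (mod x^2 + 3x + 6).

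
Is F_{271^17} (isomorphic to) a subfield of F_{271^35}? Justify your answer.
No: F_{271^17} is not a subfield of F_{271^35}

F_{p^m} embeds in F_{p^n} iff m | n. Here 17 ∤ 35 (since 35 = 2·17 + 1 with remainder 1 ≠ 0), so F_{271^17} is not a subfield of F_{271^35}. Equivalently: if it were, the tower law would give 17 = [F_{271^17}:F_271] dividing [F_{271^35}:F_271] = 35, contradiction.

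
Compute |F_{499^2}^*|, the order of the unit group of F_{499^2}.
|F_{499^2}^*| = 249000

F_{499^2} has 499^2 = 249001 elements; its multiplicative group consists of all nonzero elements, so |F_{499^2}^*| = 249001 - 1 = 249000. (It is cyclic since any finite subgroup of the multiplicative group of a field is cyclic.)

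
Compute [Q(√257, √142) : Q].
[Q(√257, √142) : Q] = 4

[Q(√257):Q] = 2 (min poly x^2 - 257, irreducible since 257 is squarefree > 1). For the top step, suppose √142 ∈ Q(√257), say √142 = c + d√257 with c, d ∈ Q. Squaring: 142 = c^2 + 257d^2 + 2cd√257. Since √257 ∉ Q this forces 2cd = 0. If d = 0 then √142 = c ∈ Q, contradicting 142 squarefree > 1. If c = 0 then 142 = 257d^2, so 257·142 = (257d)^2 is a perfect square in Q — but 257·142 = 36494 is not a perfect square (since 257 and 142 are distinct squarefree integers). Contradiction. Hence √142 ∉ Q(√257), so x^2 - 142 stays irreducible over Q(√257) and [Q(√257, √142) : Q(√257)] = 2. By the tower law, [Q(√257, √142) : Q] = 2 · 2 = 4.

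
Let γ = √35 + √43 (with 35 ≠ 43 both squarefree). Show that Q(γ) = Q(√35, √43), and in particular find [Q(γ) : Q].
[Q(γ) : Q] = 4 (equivalently, Q(γ) = Q(√35, √43))

Obviously Q(γ) ⊆ Q(√35, √43), and [Q(√35, √43):Q] = 4 (since 35, 43 are distinct squarefree integers > 1 with 1505 not a perfect square). To show equality we compute the minimal polynomial of γ. From γ = √35 + √43: γ^2 = 35 + 2√(1505) + 43 = 78 + 2√(1505), so γ^2 - 78 = 2√(1505); squaring, (γ^2 - 78)^2 = 4·1505, i.e. γ^4 - 156γ^2 + 6084 - 6020 = 0, i.e. γ^4 - 156γ^2 + 64 = 0. So γ is a root of x^4 - 156x^2 + 64. This polynomial is irreducible over Q: it has no rational root (each ±√35 ± √43 is irrational), and any factorization into two quadratics over Q would force √(1505) ∈ Q (pairing opposite roots) or √35, √43 ∈ Q (other pairings), all impossible. Hence [Q(γ):Q] = 4 = [Q(√35, √43):Q], so Q(γ) = Q(√35, √43).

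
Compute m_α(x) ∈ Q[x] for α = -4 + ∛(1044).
m_α(x) = x^3 + 12x^2 + 48x - 980

Set β = α + 4 = ∛(1044), so β^3 = 1044. Then (α + 4)^3 - 1044 = 0, i.e. α is a root of g(x) = (x + 4)^3 - 1044 = x^3 + 12x^2 + 48x - 980. Since g(x) = h(x + 4) where h(x) = x^3 - 1044, and h is irreducible over Q (because 1044 is not a perfect cube, so h has no rational root, and a monic cubic with no rational root is irreducible), g is also irreducible (irreducibility is preserved under the substitution x → x + 4). Hence m_α(x) = x^3 + 12x^2 + 48x - 980.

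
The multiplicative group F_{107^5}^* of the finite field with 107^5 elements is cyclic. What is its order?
|F_{107^5}^*| = 14025517306

F_{107^5} has 107^5 = 14025517307 elements; its multiplicative group consists of all nonzero elements, so |F_{107^5}^*| = 14025517307 - 1 = 14025517306. (It is cyclic since any finite subgroup of the multiplicative group of a field is cyclic.)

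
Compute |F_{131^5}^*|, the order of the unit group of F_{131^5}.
|F_{131^5}^*| = 38579489650

F_{131^5} has 131^5 = 38579489651 elements; its multiplicative group consists of all nonzero elements, so |F_{131^5}^*| = 38579489651 - 1 = 38579489650. (It is cyclic since any finite subgroup of the multiplicative group of a field is cyclic.)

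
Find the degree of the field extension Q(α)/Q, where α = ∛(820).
[Q(α):Q] = 3

The minimal polynomial of α is x^3 - 820, irreducible over Q since 820 is not a perfect cube (so x^3 - 820 has no rational root). Hence [Q(α):Q] = deg(m_α) = 3.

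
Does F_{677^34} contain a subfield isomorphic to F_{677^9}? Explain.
No: F_{677^9} is not a subfield of F_{677^34}

F_{p^m} embeds in F_{p^n} iff m | n. Here 9 ∤ 34 (since 34 = 3·9 + 7 with remainder 7 ≠ 0), so F_{677^9} is not a subfield of F_{677^34}. Equivalently: if it were, the tower law would give 9 = [F_{677^9}:F_677] dividing [F_{677^34}:F_677] = 34, contradiction.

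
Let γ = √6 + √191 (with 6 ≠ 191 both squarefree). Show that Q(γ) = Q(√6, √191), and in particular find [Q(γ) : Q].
[Q(γ) : Q] = 4 (equivalently, Q(γ) = Q(√6, √191))

Obviously Q(γ) ⊆ Q(√6, √191), and [Q(√6, √191):Q] = 4 (since 6, 191 are distinct squarefree integers > 1 with 1146 not a perfect square). To show equality we compute the minimal polynomial of γ. From γ = √6 + √191: γ^2 = 6 + 2√(1146) + 191 = 197 + 2√(1146), so γ^2 - 197 = 2√(1146); squaring, (γ^2 - 197)^2 = 4·1146, i.e. γ^4 - 394γ^2 + 38809 - 4584 = 0, i.e. γ^4 - 394γ^2 + 34225 = 0. So γ is a root of x^4 - 394x^2 + 34225. This polynomial is irreducible over Q: it has no rational root (each ±√6 ± √191 is irrational), and any factorization into two quadratics over Q would force √(1146) ∈ Q (pairing opposite roots) or √6, √191 ∈ Q (other pairings), all impossible. Hence [Q(γ):Q] = 4 = [Q(√6, √191):Q], so Q(γ) = Q(√6, √191).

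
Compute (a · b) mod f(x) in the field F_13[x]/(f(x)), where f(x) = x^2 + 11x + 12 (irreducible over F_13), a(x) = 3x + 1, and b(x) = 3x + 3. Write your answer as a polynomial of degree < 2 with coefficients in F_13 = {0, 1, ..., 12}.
a · b ≡ 4x + 12 (mod f(x))

Multiply in F_13[x]: a(x)·b(x) = (3x + 1)·(3x + 3) = 9x^2 + 12x + 3. This has degree ≥ 2, so divide by f(x) over F_13: 9x^2 + 12x + 3 = (9)·(x^2 + 11x + 12) + (4x + 12). Hence a·b ≡ 4x + 12 (mod f). (F_13[x]/(f) is a field with 13^2 = 169 elements since f is irreducible of degree 2.)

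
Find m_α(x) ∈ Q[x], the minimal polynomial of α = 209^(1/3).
m_α(x) = x^3 - 209

α satisfies α^3 = 209, so x^3 - 209 annihilates α. By the rational root test, a rational root p/q (in lowest terms) of x^3 - 209 would satisfy p^3 = 209 q^3, forcing q = 1 and p^3 = 209; but 209 is not a perfect cube, contradiction. A monic cubic over Q with no rational root is irreducible (any nontrivial factorization would include a linear factor). Hence x^3 - 209 is the minimal polynomial of α, and in particular [Q(α):Q] = 3.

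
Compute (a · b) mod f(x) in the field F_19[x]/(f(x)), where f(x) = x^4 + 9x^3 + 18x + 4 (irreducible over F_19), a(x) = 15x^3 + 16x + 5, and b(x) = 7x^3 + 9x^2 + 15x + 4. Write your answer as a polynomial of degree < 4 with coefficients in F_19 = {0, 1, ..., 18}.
a · b ≡ 6x^3 + 5x^2 + 5x + 7 (mod f(x))

Multiply in F_19[x]: a(x)·b(x) = (15x^3 + 16x + 5)·(7x^3 + 9x^2 + 15x + 4) = 10x^6 + 2x^5 + 14x^4 + 11x^3 + 6x + 1. This has degree ≥ 4, so divide by f(x) over F_19: 10x^6 + 2x^5 + 14x^4 + 11x^3 + 6x + 1 = (10x^2 + 7x + 8)·(x^4 + 9x^3 + 18x + 4) + (6x^3 + 5x^2 + 5x + 7). Hence a·b ≡ 6x^3 + 5x^2 + 5x + 7 (mod f). (F_19[x]/(f) is a field with 19^4 = 130321 elements since f is irreducible of degree 4.)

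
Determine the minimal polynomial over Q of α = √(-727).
m_α(x) = x^2 + 727

α satisfies α^2 + 727 = 0, so x^2 + 727 annihilates α. Since d = -727 is squarefree and ≠ 1, it is not a perfect square in Q, so x^2 + 727 has no rational root and is therefore irreducible over Q (a degree-2 polynomial over a field is irreducible iff it has no root). Hence m_α(x) = x^2 + 727.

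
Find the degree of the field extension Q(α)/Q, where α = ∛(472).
[Q(α):Q] = 3

The minimal polynomial of α is x^3 - 472, irreducible over Q since 472 is not a perfect cube (so x^3 - 472 has no rational root). Hence [Q(α):Q] = deg(m_α) = 3.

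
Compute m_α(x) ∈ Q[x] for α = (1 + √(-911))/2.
m_α(x) = x^2 - x + 228

From 2α - 1 = √(-911), squaring gives (2α - 1)^2 = -911, i.e. 4α^2 - 4α + 1 = -911, so α^2 - α + (1 + 911)/4 = 0. Since -911 ≡ 1 (mod 4), (1 + 911)/4 = 228 ∈ Z. The polynomial x^2 - x + 228 has discriminant 1 - 4·(228) = -911, which is not a perfect square in Q (d = -911 is squarefree and ≠ 1), so x^2 - x + 228 is irreducible over Q. It is the minimal polynomial of α.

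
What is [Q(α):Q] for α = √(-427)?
[Q(α):Q] = 2

[Q(α):Q] equals the degree of the minimal polynomial of α. Here α^2 = -427 and x^2 + 427 is irreducible (d = -427 is squarefree, ≠ 1, hence not a square), so deg(m_α) = 2. Thus [Q(α):Q] = 2.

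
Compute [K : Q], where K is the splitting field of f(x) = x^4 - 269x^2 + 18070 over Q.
[K : Q] = 4

Solving the quadratic in x^2: x^2 = (269 ± √(269^2 - 4·18070))/2 = (269 ± √81)/2 = (269 ± 9)/2, giving x^2 = 130 or x^2 = 139. So f(x) = (x^2 - 130)(x^2 - 139) and the roots of f are ±√130, ±√139. Hence the splitting field is K = Q(√130, √139). Since 130 and 139 are distinct squarefree integers > 1, their product 18070 is not a perfect square, so √139 ∉ Q(√130). By the tower law [K:Q] = [Q(√130,√139):Q(√130)] · [Q(√130):Q] = 2 · 2 = 4.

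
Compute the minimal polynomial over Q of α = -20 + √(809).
m_α(x) = x^2 + 40x - 409

From α + 20 = √(809), squaring gives (α + 20)^2 = 809, i.e. α^2 + 40α + 400 = 809, so α^2 + 40α - 409 = 0. The discriminant of x^2 + 40x - 409 is (40)^2 - 4·(-409) = 1600 + 1636 = 3236, and 4·(809) is not a perfect square in Q since 809 is squarefree and ≠ 1. Hence x^2 + 40x - 409 is irreducible over Q and is the minimal polynomial of α.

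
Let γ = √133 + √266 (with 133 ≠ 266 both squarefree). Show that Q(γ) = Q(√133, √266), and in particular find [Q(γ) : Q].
[Q(γ) : Q] = 4 (equivalently, Q(γ) = Q(√133, √266))

Obviously Q(γ) ⊆ Q(√133, √266), and [Q(√133, √266):Q] = 4 (since 133, 266 are distinct squarefree integers > 1 with 35378 not a perfect square). To show equality we compute the minimal polynomial of γ. From γ = √133 + √266: γ^2 = 133 + 2√(35378) + 266 = 399 + 2√(35378), so γ^2 - 399 = 2√(35378); squaring, (γ^2 - 399)^2 = 4·35378, i.e. γ^4 - 798γ^2 + 159201 - 141512 = 0, i.e. γ^4 - 798γ^2 + 17689 = 0. So γ is a root of x^4 - 798x^2 + 17689. This polynomial is irreducible over Q: it has no rational root (each ±√133 ± √266 is irrational), and any factorization into two quadratics over Q would force √(35378) ∈ Q (pairing opposite roots) or √133, √266 ∈ Q (other pairings), all impossible. Hence [Q(γ):Q] = 4 = [Q(√133, √266):Q], so Q(γ) = Q(√133, √266).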